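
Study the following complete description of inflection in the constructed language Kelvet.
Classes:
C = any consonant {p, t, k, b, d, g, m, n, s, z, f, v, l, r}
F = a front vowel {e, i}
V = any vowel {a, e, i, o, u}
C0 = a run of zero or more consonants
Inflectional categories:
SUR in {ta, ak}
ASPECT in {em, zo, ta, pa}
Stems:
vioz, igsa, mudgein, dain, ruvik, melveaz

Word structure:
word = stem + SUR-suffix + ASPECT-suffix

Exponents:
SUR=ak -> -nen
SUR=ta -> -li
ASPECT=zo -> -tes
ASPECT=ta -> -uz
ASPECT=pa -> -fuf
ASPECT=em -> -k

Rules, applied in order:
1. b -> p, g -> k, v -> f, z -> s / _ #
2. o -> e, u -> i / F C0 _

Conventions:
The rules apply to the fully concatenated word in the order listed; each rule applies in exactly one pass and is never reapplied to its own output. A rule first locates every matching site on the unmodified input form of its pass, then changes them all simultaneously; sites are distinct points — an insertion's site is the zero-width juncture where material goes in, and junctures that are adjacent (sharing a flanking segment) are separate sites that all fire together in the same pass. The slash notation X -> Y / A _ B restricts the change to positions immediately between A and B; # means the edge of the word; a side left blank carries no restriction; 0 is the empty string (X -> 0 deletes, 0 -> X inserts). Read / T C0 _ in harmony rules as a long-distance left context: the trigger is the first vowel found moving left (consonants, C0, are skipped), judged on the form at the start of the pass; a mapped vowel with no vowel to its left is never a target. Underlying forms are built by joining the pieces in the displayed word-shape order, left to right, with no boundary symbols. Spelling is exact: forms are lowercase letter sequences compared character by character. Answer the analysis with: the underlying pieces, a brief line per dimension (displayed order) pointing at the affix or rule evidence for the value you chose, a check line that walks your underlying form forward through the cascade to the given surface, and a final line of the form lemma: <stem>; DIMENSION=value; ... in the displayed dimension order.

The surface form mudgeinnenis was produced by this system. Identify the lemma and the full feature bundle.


underlying: mudgein-nen-uz
SUR=ak - signalled by the affix -nen
ASPECT=ta - signalled by the affix -uz
check: mudgeinnenuz -> mudgeinnenus -> mudgeinnenis
lemma: mudgein; SUR=ak; ASPECT=ta


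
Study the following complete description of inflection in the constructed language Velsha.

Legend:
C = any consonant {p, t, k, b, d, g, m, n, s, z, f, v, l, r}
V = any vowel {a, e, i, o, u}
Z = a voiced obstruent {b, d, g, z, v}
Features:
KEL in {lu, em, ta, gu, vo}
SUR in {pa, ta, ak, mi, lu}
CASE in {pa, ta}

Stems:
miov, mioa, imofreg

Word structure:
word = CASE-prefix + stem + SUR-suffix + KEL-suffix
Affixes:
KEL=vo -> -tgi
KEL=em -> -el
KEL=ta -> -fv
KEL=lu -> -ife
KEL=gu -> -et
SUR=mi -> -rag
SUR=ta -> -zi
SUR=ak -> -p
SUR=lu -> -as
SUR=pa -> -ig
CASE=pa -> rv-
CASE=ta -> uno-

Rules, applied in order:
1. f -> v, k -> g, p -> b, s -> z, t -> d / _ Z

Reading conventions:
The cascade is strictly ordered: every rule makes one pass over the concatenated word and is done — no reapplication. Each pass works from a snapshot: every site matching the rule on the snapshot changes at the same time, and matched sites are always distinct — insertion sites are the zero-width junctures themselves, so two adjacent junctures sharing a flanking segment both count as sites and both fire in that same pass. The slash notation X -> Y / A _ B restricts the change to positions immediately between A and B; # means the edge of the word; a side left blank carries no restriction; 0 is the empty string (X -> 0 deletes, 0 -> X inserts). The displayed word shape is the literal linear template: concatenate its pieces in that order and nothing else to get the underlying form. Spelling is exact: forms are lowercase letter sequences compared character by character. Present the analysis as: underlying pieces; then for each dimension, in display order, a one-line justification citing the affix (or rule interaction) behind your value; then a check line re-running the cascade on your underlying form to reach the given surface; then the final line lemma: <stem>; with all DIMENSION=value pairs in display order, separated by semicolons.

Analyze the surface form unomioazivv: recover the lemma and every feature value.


underlying: uno-mioa-zi-fv
KEL=ta - signalled by the affix -fv
SUR=ta - signalled by the affix -zi
CASE=ta - signalled by the affix uno-
check: unomioazifv -> unomioazivv
lemma: mioa; KEL=ta; SUR=ta; CASE=ta


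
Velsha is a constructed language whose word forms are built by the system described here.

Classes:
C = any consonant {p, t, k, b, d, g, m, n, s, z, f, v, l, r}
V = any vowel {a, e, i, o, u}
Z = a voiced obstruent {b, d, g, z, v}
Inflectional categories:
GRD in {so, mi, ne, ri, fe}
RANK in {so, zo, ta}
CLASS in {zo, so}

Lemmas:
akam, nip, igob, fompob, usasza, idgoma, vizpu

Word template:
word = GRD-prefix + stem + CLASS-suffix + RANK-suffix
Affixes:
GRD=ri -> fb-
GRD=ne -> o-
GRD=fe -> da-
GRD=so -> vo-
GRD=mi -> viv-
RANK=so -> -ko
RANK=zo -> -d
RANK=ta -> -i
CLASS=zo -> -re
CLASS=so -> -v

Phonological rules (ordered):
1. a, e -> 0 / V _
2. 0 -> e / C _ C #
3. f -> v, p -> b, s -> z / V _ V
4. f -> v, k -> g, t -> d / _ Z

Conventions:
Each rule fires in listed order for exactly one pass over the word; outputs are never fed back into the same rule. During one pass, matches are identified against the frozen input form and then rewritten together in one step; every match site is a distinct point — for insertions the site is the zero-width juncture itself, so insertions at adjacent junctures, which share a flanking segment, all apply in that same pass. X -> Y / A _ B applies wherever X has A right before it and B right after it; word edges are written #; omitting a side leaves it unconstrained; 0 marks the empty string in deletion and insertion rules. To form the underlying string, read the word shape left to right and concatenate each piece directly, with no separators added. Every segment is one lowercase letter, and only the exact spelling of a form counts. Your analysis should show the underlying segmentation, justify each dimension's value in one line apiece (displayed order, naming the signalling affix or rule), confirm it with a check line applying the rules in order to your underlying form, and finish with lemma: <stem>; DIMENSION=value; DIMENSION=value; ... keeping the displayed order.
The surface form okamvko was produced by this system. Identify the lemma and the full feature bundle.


underlying: o-akam-v-ko
GRD=ne - signalled by the affix o-
RANK=so - signalled by the affix -ko
CLASS=so - signalled by the affix -v
check: oakamvko -> okamvko -> okamvko -> okamvko -> okamvko
lemma: akam; GRD=ne; RANK=so; CLASS=so


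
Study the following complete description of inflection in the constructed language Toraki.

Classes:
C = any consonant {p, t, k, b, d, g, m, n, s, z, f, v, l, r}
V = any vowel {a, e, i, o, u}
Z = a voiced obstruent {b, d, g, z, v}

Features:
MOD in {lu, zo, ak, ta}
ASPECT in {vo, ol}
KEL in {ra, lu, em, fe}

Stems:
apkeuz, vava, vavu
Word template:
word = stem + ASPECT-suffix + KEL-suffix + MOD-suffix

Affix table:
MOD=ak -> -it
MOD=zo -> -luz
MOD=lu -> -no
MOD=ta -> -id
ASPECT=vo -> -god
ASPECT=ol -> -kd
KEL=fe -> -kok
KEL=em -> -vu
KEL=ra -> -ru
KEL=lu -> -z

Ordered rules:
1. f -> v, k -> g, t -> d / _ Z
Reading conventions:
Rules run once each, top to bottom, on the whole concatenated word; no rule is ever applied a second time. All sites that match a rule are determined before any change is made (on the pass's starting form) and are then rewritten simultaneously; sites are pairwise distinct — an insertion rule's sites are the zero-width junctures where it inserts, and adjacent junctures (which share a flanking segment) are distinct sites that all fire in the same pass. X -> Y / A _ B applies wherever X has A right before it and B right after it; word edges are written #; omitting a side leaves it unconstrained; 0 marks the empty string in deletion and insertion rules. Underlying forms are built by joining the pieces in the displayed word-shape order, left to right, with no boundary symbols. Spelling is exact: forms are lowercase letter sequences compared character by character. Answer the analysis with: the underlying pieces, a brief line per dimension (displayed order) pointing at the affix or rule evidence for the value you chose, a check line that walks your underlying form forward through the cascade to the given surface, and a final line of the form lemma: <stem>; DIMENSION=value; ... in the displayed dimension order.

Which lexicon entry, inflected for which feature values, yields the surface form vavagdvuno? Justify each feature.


underlying: vava-kd-vu-no
MOD=lu - signalled by the affix -no
ASPECT=ol - signalled by the affix -kd
KEL=em - signalled by the affix -vu
check: vavakdvuno -> vavagdvuno
lemma: vava; MOD=lu; ASPECT=ol; KEL=em


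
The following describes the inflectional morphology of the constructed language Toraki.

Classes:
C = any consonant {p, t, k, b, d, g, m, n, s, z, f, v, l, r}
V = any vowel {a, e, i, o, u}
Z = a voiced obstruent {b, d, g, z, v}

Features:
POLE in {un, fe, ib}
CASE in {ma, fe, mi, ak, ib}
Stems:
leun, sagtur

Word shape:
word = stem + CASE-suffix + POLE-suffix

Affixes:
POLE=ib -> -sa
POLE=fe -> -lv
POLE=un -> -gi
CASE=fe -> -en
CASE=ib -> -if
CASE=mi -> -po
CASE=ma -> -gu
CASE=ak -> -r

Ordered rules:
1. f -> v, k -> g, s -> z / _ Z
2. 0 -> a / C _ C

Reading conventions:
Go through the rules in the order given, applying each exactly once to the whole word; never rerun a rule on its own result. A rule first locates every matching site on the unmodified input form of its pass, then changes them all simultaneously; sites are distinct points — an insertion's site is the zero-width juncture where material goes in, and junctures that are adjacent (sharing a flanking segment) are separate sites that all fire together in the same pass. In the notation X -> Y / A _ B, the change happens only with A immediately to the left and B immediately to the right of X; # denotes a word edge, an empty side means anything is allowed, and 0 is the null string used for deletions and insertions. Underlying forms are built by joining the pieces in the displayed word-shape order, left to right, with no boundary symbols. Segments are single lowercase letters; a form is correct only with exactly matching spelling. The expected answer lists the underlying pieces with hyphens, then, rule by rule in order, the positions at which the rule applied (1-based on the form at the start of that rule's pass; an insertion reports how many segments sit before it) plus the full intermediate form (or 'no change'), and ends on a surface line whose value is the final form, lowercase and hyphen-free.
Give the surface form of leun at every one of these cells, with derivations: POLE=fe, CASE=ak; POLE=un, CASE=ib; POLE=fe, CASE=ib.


cell POLE=fe, CASE=ak:
underlying: leun-r-lv
1. f -> v, k -> g, s -> z / _ Z: no change
2. 0 -> a / C _ C: inserts after position(s) 4, 5, 6: leunaralav
surface: leunaralav

cell POLE=un, CASE=ib:
underlying: leun-if-gi
1. f -> v, k -> g, s -> z / _ Z: fires at position(s) 6: leunivgi
2. 0 -> a / C _ C: inserts after position(s) 6: leunivagi
surface: leunivagi

cell POLE=fe, CASE=ib:
underlying: leun-if-lv
1. f -> v, k -> g, s -> z / _ Z: no change
2. 0 -> a / C _ C: inserts after position(s) 6, 7: leunifalav
surface: leunifalav


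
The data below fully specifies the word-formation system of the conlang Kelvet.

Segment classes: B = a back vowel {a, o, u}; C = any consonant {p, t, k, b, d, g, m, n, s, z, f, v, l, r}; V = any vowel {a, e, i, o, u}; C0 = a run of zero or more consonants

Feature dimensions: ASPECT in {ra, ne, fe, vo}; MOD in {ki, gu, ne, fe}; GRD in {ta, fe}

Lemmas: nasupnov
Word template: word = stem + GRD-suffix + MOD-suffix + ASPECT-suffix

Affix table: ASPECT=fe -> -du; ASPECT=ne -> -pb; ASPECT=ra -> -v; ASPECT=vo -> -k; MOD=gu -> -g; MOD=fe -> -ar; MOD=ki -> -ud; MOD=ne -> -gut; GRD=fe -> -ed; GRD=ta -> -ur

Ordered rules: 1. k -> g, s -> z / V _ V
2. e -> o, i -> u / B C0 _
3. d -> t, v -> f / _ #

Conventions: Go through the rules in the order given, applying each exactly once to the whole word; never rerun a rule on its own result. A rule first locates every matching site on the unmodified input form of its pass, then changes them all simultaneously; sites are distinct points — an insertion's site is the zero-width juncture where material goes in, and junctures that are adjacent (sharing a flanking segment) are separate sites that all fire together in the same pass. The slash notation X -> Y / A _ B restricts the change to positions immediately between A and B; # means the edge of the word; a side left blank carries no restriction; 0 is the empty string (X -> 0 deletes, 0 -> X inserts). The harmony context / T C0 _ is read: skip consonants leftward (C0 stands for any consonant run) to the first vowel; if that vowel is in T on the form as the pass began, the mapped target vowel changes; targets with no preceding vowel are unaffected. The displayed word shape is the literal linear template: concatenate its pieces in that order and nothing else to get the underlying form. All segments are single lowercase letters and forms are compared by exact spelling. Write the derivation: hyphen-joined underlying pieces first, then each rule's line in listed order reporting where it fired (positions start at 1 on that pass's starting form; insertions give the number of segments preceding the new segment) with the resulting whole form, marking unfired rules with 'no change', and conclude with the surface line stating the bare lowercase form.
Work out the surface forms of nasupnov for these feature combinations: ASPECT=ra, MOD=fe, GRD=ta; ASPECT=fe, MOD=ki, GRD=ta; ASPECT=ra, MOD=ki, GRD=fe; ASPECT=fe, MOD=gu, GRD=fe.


cell ASPECT=ra, MOD=fe, GRD=ta:
underlying: nasupnov-ur-ar-v
1. k -> g, s -> z / V _ V: fires at position(s) 3: nazupnovurarv
2. e -> o, i -> u / B C0 _: no change
3. d -> t, v -> f / _ #: fires at position(s) 13: nazupnovurarf
surface: nazupnovurarf

cell ASPECT=fe, MOD=ki, GRD=ta:
underlying: nasupnov-ur-ud-du
1. k -> g, s -> z / V _ V: fires at position(s) 3: nazupnovuruddu
2. e -> o, i -> u / B C0 _: no change
3. d -> t, v -> f / _ #: no change
surface: nazupnovuruddu

cell ASPECT=ra, MOD=ki, GRD=fe:
underlying: nasupnov-ed-ud-v
1. k -> g, s -> z / V _ V: fires at position(s) 3: nazupnovedudv
2. e -> o, i -> u / B C0 _: fires at position(s) 9: nazupnovodudv
3. d -> t, v -> f / _ #: fires at position(s) 13: nazupnovodudf
surface: nazupnovodudf

cell ASPECT=fe, MOD=gu, GRD=fe:
underlying: nasupnov-ed-g-du
1. k -> g, s -> z / V _ V: fires at position(s) 3: nazupnovedgdu
2. e -> o, i -> u / B C0 _: fires at position(s) 9: nazupnovodgdu
3. d -> t, v -> f / _ #: no change
surface: nazupnovodgdu


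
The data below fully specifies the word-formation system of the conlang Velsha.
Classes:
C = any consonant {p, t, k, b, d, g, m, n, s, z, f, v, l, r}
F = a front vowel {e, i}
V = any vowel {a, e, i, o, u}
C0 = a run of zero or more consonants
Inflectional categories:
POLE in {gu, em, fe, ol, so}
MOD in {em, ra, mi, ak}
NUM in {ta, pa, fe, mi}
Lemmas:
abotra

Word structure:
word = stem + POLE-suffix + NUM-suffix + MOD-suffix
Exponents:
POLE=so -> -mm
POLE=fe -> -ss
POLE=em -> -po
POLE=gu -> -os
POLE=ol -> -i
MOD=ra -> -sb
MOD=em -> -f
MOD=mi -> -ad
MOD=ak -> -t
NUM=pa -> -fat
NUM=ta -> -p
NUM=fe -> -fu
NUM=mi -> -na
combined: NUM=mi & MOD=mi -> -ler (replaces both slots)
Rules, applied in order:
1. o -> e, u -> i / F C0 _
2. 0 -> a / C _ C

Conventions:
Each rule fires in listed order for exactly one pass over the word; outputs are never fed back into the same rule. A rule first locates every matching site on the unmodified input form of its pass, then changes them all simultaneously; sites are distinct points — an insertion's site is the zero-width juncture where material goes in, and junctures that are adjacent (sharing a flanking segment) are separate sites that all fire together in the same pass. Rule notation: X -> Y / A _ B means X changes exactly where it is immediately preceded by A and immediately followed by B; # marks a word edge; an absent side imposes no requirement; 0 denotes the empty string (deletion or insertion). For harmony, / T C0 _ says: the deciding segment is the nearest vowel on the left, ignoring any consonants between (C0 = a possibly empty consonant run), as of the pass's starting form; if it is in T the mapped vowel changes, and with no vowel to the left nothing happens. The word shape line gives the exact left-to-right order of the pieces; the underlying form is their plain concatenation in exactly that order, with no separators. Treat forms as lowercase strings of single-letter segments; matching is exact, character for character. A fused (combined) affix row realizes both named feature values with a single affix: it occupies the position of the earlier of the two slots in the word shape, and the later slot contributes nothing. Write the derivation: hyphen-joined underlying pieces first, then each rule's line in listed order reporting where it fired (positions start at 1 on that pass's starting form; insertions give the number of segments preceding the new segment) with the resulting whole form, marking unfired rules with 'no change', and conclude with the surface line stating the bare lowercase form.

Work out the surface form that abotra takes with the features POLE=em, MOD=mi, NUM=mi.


underlying: abotra-po-ler
1. o -> e, u -> i / F C0 _: no change
2. 0 -> a / C _ C: inserts after position(s) 4: abotarapoler
surface: abotarapoler


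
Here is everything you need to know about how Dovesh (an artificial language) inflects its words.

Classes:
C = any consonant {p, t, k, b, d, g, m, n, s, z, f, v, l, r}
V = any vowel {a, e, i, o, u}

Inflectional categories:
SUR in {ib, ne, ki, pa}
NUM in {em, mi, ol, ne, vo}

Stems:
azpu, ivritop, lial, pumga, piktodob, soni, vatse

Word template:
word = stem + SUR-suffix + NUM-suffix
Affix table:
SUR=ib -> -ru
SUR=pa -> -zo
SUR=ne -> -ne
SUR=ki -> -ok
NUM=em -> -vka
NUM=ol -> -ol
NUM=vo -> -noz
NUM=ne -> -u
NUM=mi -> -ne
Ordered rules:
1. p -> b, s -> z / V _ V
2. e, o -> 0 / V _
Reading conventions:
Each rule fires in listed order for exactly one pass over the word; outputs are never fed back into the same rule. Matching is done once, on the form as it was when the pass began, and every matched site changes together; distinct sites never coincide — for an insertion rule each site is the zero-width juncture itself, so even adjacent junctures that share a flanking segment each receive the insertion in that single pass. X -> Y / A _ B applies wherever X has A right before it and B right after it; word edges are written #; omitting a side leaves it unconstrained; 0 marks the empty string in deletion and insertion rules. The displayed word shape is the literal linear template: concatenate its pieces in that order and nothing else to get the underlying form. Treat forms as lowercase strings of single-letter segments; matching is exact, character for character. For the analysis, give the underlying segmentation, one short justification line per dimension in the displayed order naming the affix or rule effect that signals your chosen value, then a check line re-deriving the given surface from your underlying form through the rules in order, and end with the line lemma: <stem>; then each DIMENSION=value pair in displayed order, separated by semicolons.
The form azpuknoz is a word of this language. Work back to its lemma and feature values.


underlying: azpu-ok-noz
SUR=ki - signalled by the affix -ok
NUM=vo - signalled by the affix -noz
check: azpuoknoz -> azpuoknoz -> azpuknoz
lemma: azpu; SUR=ki; NUM=vo


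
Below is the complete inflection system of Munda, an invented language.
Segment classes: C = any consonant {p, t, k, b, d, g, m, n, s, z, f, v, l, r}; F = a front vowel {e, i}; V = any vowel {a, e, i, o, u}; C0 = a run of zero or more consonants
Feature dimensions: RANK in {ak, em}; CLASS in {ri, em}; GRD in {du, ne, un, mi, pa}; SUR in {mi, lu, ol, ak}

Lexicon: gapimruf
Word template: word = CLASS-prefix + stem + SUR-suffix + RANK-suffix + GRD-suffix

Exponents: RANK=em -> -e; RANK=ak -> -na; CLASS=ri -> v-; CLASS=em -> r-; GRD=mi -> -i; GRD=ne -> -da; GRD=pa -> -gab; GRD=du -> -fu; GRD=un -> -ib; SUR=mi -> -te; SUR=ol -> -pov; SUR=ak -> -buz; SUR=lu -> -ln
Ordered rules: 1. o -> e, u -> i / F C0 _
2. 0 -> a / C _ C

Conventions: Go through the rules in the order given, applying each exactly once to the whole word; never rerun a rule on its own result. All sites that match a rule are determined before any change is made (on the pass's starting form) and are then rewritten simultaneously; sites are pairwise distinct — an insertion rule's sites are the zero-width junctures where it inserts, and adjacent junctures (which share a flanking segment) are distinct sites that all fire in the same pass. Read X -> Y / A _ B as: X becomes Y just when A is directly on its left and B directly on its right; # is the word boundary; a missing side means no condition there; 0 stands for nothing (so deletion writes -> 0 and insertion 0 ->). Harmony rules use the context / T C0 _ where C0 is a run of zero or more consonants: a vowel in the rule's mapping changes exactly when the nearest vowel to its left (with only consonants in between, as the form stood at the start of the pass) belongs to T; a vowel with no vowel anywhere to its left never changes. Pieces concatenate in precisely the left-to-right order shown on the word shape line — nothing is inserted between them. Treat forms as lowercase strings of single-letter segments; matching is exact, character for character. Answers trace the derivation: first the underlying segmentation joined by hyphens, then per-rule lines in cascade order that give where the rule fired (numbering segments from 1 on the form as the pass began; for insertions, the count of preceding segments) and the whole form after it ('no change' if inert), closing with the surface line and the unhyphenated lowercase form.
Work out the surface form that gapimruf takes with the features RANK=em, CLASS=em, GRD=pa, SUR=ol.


underlying: r-gapimruf-pov-e-gab
1. o -> e, u -> i / F C0 _: fires at position(s) 8: rgapimrifpovegab
2. 0 -> a / C _ C: inserts after position(s) 1, 6, 9: ragapimarifapovegab
surface: ragapimarifapovegab


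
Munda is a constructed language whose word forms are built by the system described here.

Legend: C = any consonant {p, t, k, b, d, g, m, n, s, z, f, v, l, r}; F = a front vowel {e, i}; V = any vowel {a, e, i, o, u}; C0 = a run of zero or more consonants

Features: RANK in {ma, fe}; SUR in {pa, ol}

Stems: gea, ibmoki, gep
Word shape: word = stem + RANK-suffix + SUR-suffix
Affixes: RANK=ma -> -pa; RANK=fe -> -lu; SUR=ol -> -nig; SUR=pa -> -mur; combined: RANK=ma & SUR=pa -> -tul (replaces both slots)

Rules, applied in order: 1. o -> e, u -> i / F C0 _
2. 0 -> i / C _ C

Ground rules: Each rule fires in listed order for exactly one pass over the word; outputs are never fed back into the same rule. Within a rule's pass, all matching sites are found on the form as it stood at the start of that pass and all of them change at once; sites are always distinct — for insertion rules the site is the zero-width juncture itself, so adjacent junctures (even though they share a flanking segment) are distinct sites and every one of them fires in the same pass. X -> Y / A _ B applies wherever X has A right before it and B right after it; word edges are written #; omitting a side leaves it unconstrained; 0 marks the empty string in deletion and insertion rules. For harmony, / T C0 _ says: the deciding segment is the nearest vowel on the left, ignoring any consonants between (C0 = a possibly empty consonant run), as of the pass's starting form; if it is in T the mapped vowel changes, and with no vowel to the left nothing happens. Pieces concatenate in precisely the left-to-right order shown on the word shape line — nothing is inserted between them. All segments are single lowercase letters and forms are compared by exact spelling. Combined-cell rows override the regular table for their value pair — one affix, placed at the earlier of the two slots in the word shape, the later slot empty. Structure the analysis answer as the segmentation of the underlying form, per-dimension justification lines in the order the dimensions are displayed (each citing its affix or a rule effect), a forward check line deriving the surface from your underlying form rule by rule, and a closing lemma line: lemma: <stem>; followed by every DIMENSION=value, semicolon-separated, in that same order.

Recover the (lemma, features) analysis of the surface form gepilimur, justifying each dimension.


underlying: gep-lu-mur
RANK=fe - signalled by the affix -lu
SUR=pa - signalled by the affix -mur
check: geplumur -> geplimur -> gepilimur
lemma: gep; RANK=fe; SUR=pa


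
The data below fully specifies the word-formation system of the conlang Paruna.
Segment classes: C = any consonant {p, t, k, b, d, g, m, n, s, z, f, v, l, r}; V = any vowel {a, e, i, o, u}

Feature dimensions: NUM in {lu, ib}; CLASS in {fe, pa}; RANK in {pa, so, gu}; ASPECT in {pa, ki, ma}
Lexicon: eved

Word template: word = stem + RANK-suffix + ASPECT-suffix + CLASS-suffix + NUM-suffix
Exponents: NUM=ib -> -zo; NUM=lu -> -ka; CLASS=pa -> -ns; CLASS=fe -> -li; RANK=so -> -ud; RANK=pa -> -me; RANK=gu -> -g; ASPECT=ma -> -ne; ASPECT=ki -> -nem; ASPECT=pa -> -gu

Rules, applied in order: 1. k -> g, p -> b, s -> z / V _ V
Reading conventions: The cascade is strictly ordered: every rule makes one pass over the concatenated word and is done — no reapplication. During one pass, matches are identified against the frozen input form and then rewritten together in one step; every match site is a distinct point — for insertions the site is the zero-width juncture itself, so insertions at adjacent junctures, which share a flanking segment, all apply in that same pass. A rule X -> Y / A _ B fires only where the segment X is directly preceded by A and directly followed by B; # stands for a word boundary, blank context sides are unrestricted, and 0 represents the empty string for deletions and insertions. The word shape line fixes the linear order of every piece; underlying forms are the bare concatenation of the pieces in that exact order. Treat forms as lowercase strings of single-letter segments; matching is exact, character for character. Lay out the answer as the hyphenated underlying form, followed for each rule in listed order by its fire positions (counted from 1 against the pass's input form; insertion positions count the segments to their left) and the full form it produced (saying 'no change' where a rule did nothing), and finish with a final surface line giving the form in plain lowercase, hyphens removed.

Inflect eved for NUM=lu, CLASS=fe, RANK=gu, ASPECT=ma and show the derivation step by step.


underlying: eved-g-ne-li-ka
1. k -> g, p -> b, s -> z / V _ V: fires at position(s) 10: evedgneliga
surface: evedgneliga


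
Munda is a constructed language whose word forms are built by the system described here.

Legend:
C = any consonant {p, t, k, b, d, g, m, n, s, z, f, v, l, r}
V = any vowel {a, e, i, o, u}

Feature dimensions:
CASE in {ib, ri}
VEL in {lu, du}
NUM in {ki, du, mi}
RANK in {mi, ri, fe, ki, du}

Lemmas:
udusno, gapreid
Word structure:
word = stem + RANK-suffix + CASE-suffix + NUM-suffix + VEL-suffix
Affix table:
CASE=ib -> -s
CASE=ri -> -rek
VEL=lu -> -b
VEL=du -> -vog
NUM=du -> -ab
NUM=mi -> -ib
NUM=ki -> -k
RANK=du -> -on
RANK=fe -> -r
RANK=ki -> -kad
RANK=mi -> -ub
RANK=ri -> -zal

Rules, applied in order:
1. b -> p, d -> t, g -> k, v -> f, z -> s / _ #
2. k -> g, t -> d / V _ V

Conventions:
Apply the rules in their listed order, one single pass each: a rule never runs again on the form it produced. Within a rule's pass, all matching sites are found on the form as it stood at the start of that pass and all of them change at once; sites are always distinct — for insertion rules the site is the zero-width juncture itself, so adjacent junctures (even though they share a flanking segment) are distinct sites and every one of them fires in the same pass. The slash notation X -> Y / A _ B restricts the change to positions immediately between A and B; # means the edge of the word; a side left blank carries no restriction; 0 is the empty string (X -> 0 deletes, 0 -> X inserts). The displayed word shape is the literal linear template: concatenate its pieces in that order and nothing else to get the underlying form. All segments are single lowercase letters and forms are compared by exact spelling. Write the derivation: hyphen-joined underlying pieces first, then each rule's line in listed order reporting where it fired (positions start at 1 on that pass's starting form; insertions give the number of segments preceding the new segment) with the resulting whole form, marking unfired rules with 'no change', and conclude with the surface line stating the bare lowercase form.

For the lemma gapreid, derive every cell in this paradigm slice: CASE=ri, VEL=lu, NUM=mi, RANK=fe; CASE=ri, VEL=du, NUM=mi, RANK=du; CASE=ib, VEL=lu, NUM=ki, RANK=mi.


cell CASE=ri, VEL=lu, NUM=mi, RANK=fe:
underlying: gapreid-r-rek-ib-b
1. b -> p, d -> t, g -> k, v -> f, z -> s / _ #: fires at position(s) 14: gapreidrrekibp
2. k -> g, t -> d / V _ V: fires at position(s) 11: gapreidrregibp
surface: gapreidrregibp

cell CASE=ri, VEL=du, NUM=mi, RANK=du:
underlying: gapreid-on-rek-ib-vog
1. b -> p, d -> t, g -> k, v -> f, z -> s / _ #: fires at position(s) 17: gapreidonrekibvok
2. k -> g, t -> d / V _ V: fires at position(s) 12: gapreidonregibvok
surface: gapreidonregibvok

cell CASE=ib, VEL=lu, NUM=ki, RANK=mi:
underlying: gapreid-ub-s-k-b
1. b -> p, d -> t, g -> k, v -> f, z -> s / _ #: fires at position(s) 12: gapreidubskp
2. k -> g, t -> d / V _ V: no change
surface: gapreidubskp


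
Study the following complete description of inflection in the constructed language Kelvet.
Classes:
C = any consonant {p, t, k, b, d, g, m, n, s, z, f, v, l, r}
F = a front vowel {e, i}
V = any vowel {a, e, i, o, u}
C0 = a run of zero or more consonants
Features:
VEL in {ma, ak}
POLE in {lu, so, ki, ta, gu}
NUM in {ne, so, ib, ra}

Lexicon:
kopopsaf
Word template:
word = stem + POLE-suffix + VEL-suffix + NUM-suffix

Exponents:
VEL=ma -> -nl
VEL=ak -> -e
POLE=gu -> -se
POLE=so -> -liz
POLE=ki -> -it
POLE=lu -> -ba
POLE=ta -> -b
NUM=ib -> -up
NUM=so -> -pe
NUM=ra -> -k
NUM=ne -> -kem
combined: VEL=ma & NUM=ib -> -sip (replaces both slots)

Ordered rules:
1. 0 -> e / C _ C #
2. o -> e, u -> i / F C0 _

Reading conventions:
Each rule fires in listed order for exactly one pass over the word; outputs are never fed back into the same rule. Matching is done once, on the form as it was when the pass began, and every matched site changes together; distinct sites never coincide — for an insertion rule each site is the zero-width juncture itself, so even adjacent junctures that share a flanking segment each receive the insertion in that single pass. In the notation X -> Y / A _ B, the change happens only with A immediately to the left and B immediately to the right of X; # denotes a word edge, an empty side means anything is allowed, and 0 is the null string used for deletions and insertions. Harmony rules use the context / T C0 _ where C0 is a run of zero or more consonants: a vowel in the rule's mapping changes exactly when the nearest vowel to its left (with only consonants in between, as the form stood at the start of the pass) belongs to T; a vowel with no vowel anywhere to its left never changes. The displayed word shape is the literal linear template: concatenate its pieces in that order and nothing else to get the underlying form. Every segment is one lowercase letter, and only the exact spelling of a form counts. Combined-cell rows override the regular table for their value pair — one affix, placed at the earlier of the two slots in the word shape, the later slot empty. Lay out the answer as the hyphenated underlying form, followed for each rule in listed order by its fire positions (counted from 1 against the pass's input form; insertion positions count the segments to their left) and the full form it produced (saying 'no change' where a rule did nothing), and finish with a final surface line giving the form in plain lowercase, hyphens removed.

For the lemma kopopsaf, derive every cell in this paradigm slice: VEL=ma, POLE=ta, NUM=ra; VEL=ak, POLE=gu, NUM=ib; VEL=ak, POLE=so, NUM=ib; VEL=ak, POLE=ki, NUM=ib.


cell VEL=ma, POLE=ta, NUM=ra:
underlying: kopopsaf-b-nl-k
1. 0 -> e / C _ C #: inserts after position(s) 11: kopopsafbnlek
2. o -> e, u -> i / F C0 _: no change
surface: kopopsafbnlek

cell VEL=ak, POLE=gu, NUM=ib:
underlying: kopopsaf-se-e-up
1. 0 -> e / C _ C #: no change
2. o -> e, u -> i / F C0 _: fires at position(s) 12: kopopsafseeip
surface: kopopsafseeip

cell VEL=ak, POLE=so, NUM=ib:
underlying: kopopsaf-liz-e-up
1. 0 -> e / C _ C #: no change
2. o -> e, u -> i / F C0 _: fires at position(s) 13: kopopsaflizeip
surface: kopopsaflizeip

cell VEL=ak, POLE=ki, NUM=ib:
underlying: kopopsaf-it-e-up
1. 0 -> e / C _ C #: no change
2. o -> e, u -> i / F C0 _: fires at position(s) 12: kopopsafiteip
surface: kopopsafiteip


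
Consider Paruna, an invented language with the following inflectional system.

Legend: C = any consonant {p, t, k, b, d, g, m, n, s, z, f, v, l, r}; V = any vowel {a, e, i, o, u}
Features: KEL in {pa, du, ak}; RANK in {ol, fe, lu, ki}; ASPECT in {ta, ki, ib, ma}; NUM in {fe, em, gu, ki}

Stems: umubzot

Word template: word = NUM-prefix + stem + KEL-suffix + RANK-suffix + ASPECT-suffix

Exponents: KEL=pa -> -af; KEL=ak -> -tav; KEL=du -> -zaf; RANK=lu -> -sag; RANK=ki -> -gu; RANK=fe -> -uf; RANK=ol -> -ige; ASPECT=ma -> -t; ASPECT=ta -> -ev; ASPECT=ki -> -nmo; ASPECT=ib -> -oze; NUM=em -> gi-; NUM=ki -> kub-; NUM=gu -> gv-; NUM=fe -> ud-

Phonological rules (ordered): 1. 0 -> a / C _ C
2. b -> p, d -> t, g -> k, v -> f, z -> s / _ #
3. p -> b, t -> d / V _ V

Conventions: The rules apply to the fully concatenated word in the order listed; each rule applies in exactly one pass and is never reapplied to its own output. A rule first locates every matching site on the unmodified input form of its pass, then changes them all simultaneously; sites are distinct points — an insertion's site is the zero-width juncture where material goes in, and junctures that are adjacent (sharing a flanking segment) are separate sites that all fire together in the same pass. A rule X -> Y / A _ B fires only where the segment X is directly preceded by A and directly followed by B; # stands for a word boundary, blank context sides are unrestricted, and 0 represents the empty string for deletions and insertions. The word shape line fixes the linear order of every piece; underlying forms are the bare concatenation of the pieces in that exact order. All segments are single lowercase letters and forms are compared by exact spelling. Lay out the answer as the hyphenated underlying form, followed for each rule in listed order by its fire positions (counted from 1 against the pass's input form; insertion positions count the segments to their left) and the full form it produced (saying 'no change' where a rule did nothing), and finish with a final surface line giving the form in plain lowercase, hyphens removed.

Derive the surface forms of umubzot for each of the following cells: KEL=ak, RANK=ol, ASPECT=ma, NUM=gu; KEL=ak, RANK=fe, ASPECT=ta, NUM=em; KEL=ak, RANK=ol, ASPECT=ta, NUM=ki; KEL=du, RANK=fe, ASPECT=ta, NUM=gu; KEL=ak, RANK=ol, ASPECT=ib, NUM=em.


cell KEL=ak, RANK=ol, ASPECT=ma, NUM=gu:
underlying: gv-umubzot-tav-ige-t
1. 0 -> a / C _ C: inserts after position(s) 1, 6, 9: gavumubazotataviget
2. b -> p, d -> t, g -> k, v -> f, z -> s / _ #: no change
3. p -> b, t -> d / V _ V: fires at position(s) 11, 13: gavumubazodadaviget
surface: gavumubazodadaviget

cell KEL=ak, RANK=fe, ASPECT=ta, NUM=em:
underlying: gi-umubzot-tav-uf-ev
1. 0 -> a / C _ C: inserts after position(s) 6, 9: giumubazotatavufev
2. b -> p, d -> t, g -> k, v -> f, z -> s / _ #: fires at position(s) 18: giumubazotatavufef
3. p -> b, t -> d / V _ V: fires at position(s) 10, 12: giumubazodadavufef
surface: giumubazodadavufef

cell KEL=ak, RANK=ol, ASPECT=ta, NUM=ki:
underlying: kub-umubzot-tav-ige-ev
1. 0 -> a / C _ C: inserts after position(s) 7, 10: kubumubazotatavigeev
2. b -> p, d -> t, g -> k, v -> f, z -> s / _ #: fires at position(s) 20: kubumubazotatavigeef
3. p -> b, t -> d / V _ V: fires at position(s) 11, 13: kubumubazodadavigeef
surface: kubumubazodadavigeef

cell KEL=du, RANK=fe, ASPECT=ta, NUM=gu:
underlying: gv-umubzot-zaf-uf-ev
1. 0 -> a / C _ C: inserts after position(s) 1, 6, 9: gavumubazotazafufev
2. b -> p, d -> t, g -> k, v -> f, z -> s / _ #: fires at position(s) 19: gavumubazotazafufef
3. p -> b, t -> d / V _ V: fires at position(s) 11: gavumubazodazafufef
surface: gavumubazodazafufef

cell KEL=ak, RANK=ol, ASPECT=ib, NUM=em:
underlying: gi-umubzot-tav-ige-oze
1. 0 -> a / C _ C: inserts after position(s) 6, 9: giumubazotatavigeoze
2. b -> p, d -> t, g -> k, v -> f, z -> s / _ #: no change
3. p -> b, t -> d / V _ V: fires at position(s) 10, 12: giumubazodadavigeoze
surface: giumubazodadavigeoze


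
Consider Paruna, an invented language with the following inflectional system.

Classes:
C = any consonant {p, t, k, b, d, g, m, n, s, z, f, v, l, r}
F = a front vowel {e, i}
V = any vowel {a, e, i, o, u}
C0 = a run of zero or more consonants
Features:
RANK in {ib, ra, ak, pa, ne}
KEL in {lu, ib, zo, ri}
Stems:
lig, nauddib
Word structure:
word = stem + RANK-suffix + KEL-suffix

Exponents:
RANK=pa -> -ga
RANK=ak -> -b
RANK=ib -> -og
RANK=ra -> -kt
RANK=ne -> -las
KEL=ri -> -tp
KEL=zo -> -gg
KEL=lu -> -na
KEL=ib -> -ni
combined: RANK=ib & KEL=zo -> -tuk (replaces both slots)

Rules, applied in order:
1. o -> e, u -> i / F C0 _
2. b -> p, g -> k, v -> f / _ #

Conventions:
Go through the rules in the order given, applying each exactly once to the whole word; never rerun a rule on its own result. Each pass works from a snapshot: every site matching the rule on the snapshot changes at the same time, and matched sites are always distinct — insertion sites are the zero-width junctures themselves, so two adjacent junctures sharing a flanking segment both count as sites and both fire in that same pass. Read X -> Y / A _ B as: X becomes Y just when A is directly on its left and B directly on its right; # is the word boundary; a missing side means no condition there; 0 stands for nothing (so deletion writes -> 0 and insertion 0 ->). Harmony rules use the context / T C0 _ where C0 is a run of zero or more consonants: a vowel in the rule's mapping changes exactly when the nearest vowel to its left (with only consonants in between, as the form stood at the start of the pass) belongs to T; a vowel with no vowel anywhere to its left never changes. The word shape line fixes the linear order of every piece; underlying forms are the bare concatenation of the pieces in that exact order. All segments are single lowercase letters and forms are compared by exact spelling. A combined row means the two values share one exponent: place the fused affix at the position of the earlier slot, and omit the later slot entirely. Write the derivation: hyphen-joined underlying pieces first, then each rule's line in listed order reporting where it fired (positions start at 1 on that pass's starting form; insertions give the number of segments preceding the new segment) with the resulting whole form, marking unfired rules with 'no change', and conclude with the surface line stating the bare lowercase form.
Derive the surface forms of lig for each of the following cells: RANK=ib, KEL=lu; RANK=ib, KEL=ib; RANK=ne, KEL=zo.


cell RANK=ib, KEL=lu:
underlying: lig-og-na
1. o -> e, u -> i / F C0 _: fires at position(s) 4: ligegna
2. b -> p, g -> k, v -> f / _ #: no change
surface: ligegna

cell RANK=ib, KEL=ib:
underlying: lig-og-ni
1. o -> e, u -> i / F C0 _: fires at position(s) 4: ligegni
2. b -> p, g -> k, v -> f / _ #: no change
surface: ligegni

cell RANK=ne, KEL=zo:
underlying: lig-las-gg
1. o -> e, u -> i / F C0 _: no change
2. b -> p, g -> k, v -> f / _ #: fires at position(s) 8: liglasgk
surface: liglasgk
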